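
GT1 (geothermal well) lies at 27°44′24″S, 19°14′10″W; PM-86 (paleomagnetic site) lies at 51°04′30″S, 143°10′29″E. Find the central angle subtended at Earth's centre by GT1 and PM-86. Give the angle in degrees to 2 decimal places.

GT1: φ = -27.74000°, λ = -19.23611°
PM-86: φ = -51.07500°, λ = +143.17472°
Δφ = -23.3350°,  Δλ = 162.4108°
a = sin²(Δφ/2) + cos φ₁ cos φ₂ sin²(Δλ/2) = 0.583990
c = 2·arcsin(√a) = 1.739576 rad = 99.6703°

99.67°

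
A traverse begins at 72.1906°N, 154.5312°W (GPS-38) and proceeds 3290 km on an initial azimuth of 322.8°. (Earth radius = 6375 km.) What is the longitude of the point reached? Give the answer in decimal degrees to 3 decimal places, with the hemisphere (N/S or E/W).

δ = d/R = 3290/6375 = 0.516078 rad
φ₂ = arcsin(sin φ₁ cos δ + cos φ₁ sin δ cos θ)
   = arcsin(0.95208·0.86976 + 0.30585·0.49347·0.79653) = 71.49596°
λ₂ = λ₁ + atan2(sin θ sin δ cos φ₁, cos δ − sin φ₁ sin φ₂) = 95.53317°

95.533°E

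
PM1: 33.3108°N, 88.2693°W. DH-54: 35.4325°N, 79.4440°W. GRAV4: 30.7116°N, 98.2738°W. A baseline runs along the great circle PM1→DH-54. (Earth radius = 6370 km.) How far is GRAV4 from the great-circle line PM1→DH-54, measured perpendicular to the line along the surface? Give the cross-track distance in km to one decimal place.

74.8 km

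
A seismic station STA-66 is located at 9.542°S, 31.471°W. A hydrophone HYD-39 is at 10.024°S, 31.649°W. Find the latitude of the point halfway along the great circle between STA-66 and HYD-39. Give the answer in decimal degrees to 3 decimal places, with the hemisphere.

9.783°S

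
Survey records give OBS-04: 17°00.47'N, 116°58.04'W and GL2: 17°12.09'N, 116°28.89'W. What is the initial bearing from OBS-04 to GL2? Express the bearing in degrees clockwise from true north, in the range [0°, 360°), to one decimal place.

67.3°

OBS-04: φ = +17.00783°, λ = -116.96733°
GL2: φ = +17.20150°, λ = -116.48150°
Δλ = 0.4858°
y = sin Δλ · cos φ₂ = 0.008100
x = cos φ₁ sin φ₂ − sin φ₁ cos φ₂ cos Δλ = 0.003390
θ = atan2(y, x) = 67.2889° → 67.2889° (mod 360°)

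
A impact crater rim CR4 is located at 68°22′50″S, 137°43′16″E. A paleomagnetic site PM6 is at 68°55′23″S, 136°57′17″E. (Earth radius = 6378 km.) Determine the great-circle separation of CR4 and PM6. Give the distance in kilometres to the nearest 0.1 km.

67.9 km

CR4: φ = -68.38056°, λ = +137.72111°
PM6: φ = -68.92306°, λ = +136.95472°
Δφ = -0.5425°,  Δλ = -0.7664°
a = sin²(Δφ/2) + cos φ₁ cos φ₂ sin²(Δλ/2) = 0.000028
c = 2·arcsin(√a) = 0.010647 rad = 0.6100°
d = R·c = 6378 × 0.010647 = 67.9 km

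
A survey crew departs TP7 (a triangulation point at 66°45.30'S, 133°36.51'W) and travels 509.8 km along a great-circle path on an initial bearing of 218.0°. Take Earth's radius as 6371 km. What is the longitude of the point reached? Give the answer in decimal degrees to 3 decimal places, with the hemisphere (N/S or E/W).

TP7: φ = -66.75500°, λ = -133.60850°
δ = d/R = 509.8/6371 = 0.080019 rad
φ₂ = arcsin(sin φ₁ cos δ + cos φ₁ sin δ cos θ)
   = arcsin(-0.91883·0.99680 + 0.39466·0.07993·-0.78801) = -70.17702°
λ₂ = λ₁ + atan2(sin θ sin δ cos φ₁, cos δ − sin φ₁ sin φ₂) = -141.95265°

141.953°W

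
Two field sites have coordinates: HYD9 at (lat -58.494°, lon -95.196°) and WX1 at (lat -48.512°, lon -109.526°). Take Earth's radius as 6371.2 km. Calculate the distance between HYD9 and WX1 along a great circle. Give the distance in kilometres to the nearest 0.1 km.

1453.5 km

Δφ = 9.9820°,  Δλ = -14.3300°
a = sin²(Δφ/2) + cos φ₁ cos φ₂ sin²(Δλ/2) = 0.012955
c = 2·arcsin(√a) = 0.228131 rad = 13.0709°
d = R·c = 6371.2 × 0.228131 = 1453.5 km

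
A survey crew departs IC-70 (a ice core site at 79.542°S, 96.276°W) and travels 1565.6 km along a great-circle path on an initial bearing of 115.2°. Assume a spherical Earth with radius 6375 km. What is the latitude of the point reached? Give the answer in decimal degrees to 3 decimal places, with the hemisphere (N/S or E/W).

δ = d/R = 1565.6/6375 = 0.245584 rad
φ₂ = arcsin(sin φ₁ cos δ + cos φ₁ sin δ cos θ)
   = arcsin(-0.98339·0.97000 + 0.18151·0.24312·-0.42578) = -76.57432°
λ₂ = λ₁ + atan2(sin θ sin δ cos φ₁, cos δ − sin φ₁ sin φ₂) = -24.93174°

76.574°S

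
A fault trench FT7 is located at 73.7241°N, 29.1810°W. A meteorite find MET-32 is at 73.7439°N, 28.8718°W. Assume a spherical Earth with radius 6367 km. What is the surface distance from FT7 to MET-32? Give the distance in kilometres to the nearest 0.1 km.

9.9 km

Δφ = 0.0198°,  Δλ = 0.3092°
a = sin²(Δφ/2) + cos φ₁ cos φ₂ sin²(Δλ/2) = 0.000001
c = 2·arcsin(√a) = 0.001551 rad = 0.0888°
d = R·c = 6367 × 0.001551 = 9.9 km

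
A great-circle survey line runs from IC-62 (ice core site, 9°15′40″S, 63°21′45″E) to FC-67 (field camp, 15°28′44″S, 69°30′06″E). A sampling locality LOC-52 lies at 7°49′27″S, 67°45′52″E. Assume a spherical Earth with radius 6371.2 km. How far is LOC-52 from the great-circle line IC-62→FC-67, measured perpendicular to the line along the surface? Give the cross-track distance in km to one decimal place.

IC-62: φ = -9.26111°, λ = +63.36250°
FC-67: φ = -15.47889°, λ = +69.50167°
LOC-52: φ = -7.82417°, λ = +67.76444°
δ₁₃ = central angle IC-62→LOC-52 = 0.080006 rad  (haversine)
θ₁₃ = bearing IC-62→LOC-52 = 72.068°,  θ₁₂ = bearing IC-62→FC-67 = 136.655°
dₓₜ = R·arcsin(sin δ₁₃ · sin(θ₁₃ − θ₁₂)) = 6371.2·arcsin(0.07992·sin(-64.587°)) = -460.320 km
|dₓₜ| = 460.320 km

460.3 km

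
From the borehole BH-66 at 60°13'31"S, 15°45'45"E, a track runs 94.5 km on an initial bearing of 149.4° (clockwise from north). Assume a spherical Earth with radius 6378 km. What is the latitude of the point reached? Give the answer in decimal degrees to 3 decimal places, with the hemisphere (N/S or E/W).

60.953°S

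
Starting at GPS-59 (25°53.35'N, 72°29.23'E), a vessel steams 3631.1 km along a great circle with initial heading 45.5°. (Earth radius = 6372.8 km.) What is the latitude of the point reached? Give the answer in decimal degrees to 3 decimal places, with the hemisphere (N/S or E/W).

45.057°N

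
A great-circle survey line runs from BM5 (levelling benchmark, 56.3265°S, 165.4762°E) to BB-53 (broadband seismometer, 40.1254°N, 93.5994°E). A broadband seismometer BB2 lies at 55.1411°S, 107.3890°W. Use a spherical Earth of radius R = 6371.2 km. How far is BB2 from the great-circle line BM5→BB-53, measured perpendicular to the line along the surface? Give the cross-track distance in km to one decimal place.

25.2 km

δ₁₃ = central angle BM5→BB2 = 0.797188 rad  (haversine)
θ₁₃ = bearing BM5→BB2 = 127.066°,  θ₁₂ = bearing BM5→BB-53 = 307.383°
dₓₜ = R·arcsin(sin δ₁₃ · sin(θ₁₃ − θ₁₂)) = 6371.2·arcsin(0.71539·sin(-180.317°)) = 25.239 km
|dₓₜ| = 25.239 km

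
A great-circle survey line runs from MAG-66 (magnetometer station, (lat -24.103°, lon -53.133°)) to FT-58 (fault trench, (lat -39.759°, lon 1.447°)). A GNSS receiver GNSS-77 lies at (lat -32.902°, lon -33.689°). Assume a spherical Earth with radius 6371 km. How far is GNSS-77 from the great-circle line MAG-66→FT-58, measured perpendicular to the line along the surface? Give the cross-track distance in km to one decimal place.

36.2 km

δ₁₃ = central angle MAG-66→GNSS-77 = 0.334662 rad  (haversine)
θ₁₃ = bearing MAG-66→GNSS-77 = 121.686°,  θ₁₂ = bearing MAG-66→FT-58 = 122.678°
dₓₜ = R·arcsin(sin δ₁₃ · sin(θ₁₃ − θ₁₂)) = 6371·arcsin(0.32845·sin(-0.992°)) = -36.238 km
|dₓₜ| = 36.238 km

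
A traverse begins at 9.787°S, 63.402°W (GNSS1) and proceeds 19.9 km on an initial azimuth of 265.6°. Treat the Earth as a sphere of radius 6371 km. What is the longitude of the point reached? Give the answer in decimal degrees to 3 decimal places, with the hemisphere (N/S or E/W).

63.583°W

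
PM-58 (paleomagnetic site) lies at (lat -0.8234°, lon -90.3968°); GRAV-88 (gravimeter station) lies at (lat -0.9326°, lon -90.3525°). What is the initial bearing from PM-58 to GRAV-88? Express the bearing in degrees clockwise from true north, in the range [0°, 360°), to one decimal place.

Δλ = 0.0443°
y = sin Δλ · cos φ₂ = 0.000773
x = cos φ₁ sin φ₂ − sin φ₁ cos φ₂ cos Δλ = -0.001906
θ = atan2(y, x) = 157.9214° → 157.9214° (mod 360°)

157.9°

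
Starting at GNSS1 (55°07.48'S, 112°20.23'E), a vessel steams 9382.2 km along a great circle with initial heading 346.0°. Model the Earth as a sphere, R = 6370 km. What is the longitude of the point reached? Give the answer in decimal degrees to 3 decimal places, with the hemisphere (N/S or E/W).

GNSS1: φ = -55.12467°, λ = +112.33717°
δ = d/R = 9382.2/6370 = 1.472873 rad
φ₂ = arcsin(sin φ₁ cos δ + cos φ₁ sin δ cos θ)
   = arcsin(-0.82040·0.09777 + 0.57179·0.99521·0.97030) = 28.16044°
λ₂ = λ₁ + atan2(sin θ sin δ cos φ₁, cos δ − sin φ₁ sin φ₂) = 96.48903°

96.489°E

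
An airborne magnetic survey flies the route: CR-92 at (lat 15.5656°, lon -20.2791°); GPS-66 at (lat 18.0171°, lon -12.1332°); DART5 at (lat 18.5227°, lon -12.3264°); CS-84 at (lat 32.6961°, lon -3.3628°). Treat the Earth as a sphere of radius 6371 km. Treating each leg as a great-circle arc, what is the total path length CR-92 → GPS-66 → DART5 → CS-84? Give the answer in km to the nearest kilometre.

2781 km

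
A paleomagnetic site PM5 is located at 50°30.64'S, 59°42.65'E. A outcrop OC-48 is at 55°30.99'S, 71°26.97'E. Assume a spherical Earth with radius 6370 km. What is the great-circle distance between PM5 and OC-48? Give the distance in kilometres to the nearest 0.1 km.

960.4 km

PM5: φ = -50.51067°, λ = +59.71083°
OC-48: φ = -55.51650°, λ = +71.44950°
Δφ = -5.0058°,  Δλ = 11.7387°
a = sin²(Δφ/2) + cos φ₁ cos φ₂ sin²(Δλ/2) = 0.005672
c = 2·arcsin(√a) = 0.150770 rad = 8.6385°
d = R·c = 6370 × 0.150770 = 960.4 km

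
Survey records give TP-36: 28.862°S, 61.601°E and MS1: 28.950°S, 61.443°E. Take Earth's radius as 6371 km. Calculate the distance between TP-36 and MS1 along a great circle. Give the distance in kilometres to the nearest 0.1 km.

Δφ = -0.0880°,  Δλ = -0.1580°
a = sin²(Δφ/2) + cos φ₁ cos φ₂ sin²(Δλ/2) = 0.000002
c = 2·arcsin(√a) = 0.002861 rad = 0.1639°
d = R·c = 6371 × 0.002861 = 18.2 km

18.2 km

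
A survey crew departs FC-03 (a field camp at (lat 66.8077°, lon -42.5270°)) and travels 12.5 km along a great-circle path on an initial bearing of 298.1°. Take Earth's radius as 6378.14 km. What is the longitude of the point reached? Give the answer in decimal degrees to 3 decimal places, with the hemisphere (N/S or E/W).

42.779°W

δ = d/R = 12.5/6378.14 = 0.001960 rad
φ₂ = arcsin(sin φ₁ cos δ + cos φ₁ sin δ cos θ)
   = arcsin(0.91919·1.00000 + 0.39382·0.00196·0.47101) = 66.86039°
λ₂ = λ₁ + atan2(sin θ sin δ cos φ₁, cos δ − sin φ₁ sin φ₂) = -42.77906°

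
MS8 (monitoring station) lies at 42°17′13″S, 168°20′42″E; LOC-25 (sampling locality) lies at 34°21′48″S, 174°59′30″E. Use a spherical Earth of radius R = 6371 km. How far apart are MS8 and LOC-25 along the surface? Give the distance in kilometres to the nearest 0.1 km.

MS8: φ = -42.28694°, λ = +168.34500°
LOC-25: φ = -34.36333°, λ = +174.99167°
Δφ = 7.9236°,  Δλ = 6.6467°
a = sin²(Δφ/2) + cos φ₁ cos φ₂ sin²(Δλ/2) = 0.006826
c = 2·arcsin(√a) = 0.165426 rad = 9.4782°
d = R·c = 6371 × 0.165426 = 1053.9 km

1053.9 km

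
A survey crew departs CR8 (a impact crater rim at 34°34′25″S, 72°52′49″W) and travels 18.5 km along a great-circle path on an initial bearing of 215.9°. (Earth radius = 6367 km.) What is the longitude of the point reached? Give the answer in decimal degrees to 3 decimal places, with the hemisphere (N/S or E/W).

CR8: φ = -34.57361°, λ = -72.88028°
δ = d/R = 18.5/6367 = 0.002906 rad
φ₂ = arcsin(sin φ₁ cos δ + cos φ₁ sin δ cos θ)
   = arcsin(-0.56746·1.00000 + 0.82340·0.00291·-0.81004) = -34.70841°
λ₂ = λ₁ + atan2(sin θ sin δ cos φ₁, cos δ − sin φ₁ sin φ₂) = -72.99903°

72.999°W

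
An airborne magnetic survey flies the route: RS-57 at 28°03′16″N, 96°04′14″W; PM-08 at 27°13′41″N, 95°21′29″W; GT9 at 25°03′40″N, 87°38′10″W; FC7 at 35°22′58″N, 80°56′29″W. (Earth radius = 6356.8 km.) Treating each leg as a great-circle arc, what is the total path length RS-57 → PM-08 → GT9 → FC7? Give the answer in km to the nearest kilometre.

2233 km

RS-57: φ = +28.05444°, λ = -96.07056°
PM-08: φ = +27.22806°, λ = -95.35806°
GT9: φ = +25.06111°, λ = -87.63611°
FC7: φ = +35.38278°, λ = -80.94139°
RS-57→PM-08: c = 0.018149 rad, d = 115.37 km
PM-08→GT9: c = 0.126729 rad, d = 805.59 km
GT9→FC7: c = 0.206368 rad, d = 1311.84 km
Total = 115.37 + 805.59 + 1311.84 = 2232.80 km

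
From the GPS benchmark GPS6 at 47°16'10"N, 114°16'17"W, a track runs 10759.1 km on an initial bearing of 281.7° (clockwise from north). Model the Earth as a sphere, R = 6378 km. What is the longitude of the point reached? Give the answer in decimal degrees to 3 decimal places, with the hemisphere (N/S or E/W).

142.616°E

GPS6: φ = +47.26944°, λ = -114.27139°
δ = d/R = 10759.1/6378 = 1.686908 rad
φ₂ = arcsin(sin φ₁ cos δ + cos φ₁ sin δ cos θ)
   = arcsin(0.73455·-0.11585 + 0.67855·0.99327·0.20279) = 2.95642°
λ₂ = λ₁ + atan2(sin θ sin δ cos φ₁, cos δ − sin φ₁ sin φ₂) = 142.61587°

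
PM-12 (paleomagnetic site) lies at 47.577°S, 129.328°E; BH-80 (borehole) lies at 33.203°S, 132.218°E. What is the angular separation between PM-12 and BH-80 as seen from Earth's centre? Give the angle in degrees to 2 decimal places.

Δφ = 14.3740°,  Δλ = 2.8900°
a = sin²(Δφ/2) + cos φ₁ cos φ₂ sin²(Δλ/2) = 0.016011
c = 2·arcsin(√a) = 0.253749 rad = 14.5388°

14.54°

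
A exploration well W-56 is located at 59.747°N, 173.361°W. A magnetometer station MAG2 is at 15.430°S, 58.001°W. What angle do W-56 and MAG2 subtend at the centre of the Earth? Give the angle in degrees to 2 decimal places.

Δφ = -75.1770°,  Δλ = 115.3600°
a = sin²(Δφ/2) + cos φ₁ cos φ₂ sin²(Δλ/2) = 0.718918
c = 2·arcsin(√a) = 2.023987 rad = 115.9659°

115.97°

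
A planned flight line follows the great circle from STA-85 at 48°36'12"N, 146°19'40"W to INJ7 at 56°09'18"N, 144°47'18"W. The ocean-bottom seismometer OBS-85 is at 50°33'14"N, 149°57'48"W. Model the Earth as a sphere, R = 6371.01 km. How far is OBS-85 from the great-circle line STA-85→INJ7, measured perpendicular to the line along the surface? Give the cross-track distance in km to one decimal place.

STA-85: φ = +48.60333°, λ = -146.32778°
INJ7: φ = +56.15500°, λ = -144.78833°
OBS-85: φ = +50.55389°, λ = -149.96333°
δ₁₃ = central angle STA-85→OBS-85 = 0.053390 rad  (haversine)
θ₁₃ = bearing STA-85→OBS-85 = 310.980°,  θ₁₂ = bearing STA-85→INJ7 = 6.488°
dₓₜ = R·arcsin(sin δ₁₃ · sin(θ₁₃ − θ₁₂)) = 6371.01·arcsin(0.05336·sin(304.492°)) = -280.312 km
|dₓₜ| = 280.312 km

280.3 km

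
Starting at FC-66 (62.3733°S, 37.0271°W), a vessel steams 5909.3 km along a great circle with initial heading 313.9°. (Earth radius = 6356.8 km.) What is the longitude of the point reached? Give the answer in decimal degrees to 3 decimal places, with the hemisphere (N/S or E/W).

73.905°W

δ = d/R = 5909.3/6356.8 = 0.929603 rad
φ₂ = arcsin(sin φ₁ cos δ + cos φ₁ sin δ cos θ)
   = arcsin(-0.88599·0.59815 + 0.46371·0.80138·0.69340) = -15.80008°
λ₂ = λ₁ + atan2(sin θ sin δ cos φ₁, cos δ − sin φ₁ sin φ₂) = -73.90492°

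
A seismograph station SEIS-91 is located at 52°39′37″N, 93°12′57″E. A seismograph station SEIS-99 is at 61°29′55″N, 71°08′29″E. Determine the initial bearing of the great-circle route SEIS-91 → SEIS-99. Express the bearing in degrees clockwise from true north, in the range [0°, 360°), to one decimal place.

315.3°

SEIS-91: φ = +52.66028°, λ = +93.21583°
SEIS-99: φ = +61.49861°, λ = +71.14139°
Δλ = -22.0744°
y = sin Δλ · cos φ₂ = -0.179330
x = cos φ₁ sin φ₂ − sin φ₁ cos φ₂ cos Δλ = 0.181457
θ = atan2(y, x) = -44.6621° → 315.3379° (mod 360°)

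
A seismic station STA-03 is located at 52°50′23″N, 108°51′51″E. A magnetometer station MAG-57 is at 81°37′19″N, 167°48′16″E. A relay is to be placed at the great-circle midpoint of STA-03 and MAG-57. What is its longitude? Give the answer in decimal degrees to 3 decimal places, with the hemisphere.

STA-03: φ = +52.83972°, λ = +108.86417°
MAG-57: φ = +81.62194°, λ = +167.80444°
Bx = cos φ₂ cos Δλ = 0.075173,  By = cos φ₂ sin Δλ = 0.124815
φₘ = atan2(sin φ₁ + sin φ₂, √((cos φ₁ + Bx)² + By²)) = 68.86299°
λₘ = λ₁ + atan2(By, cos φ₁ + Bx) = 119.27676°

119.277°E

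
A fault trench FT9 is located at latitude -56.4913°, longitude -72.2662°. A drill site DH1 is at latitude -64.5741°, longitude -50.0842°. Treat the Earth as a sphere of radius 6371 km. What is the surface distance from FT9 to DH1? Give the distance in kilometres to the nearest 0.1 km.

Δφ = -8.0828°,  Δλ = 22.1820°
a = sin²(Δφ/2) + cos φ₁ cos φ₂ sin²(Δλ/2) = 0.013738
c = 2·arcsin(√a) = 0.234961 rad = 13.4622°
d = R·c = 6371 × 0.234961 = 1496.9 km

1496.9 km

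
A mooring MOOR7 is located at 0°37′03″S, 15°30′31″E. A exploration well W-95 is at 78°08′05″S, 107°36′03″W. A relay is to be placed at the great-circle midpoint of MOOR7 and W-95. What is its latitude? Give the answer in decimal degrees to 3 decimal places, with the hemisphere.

MOOR7: φ = -0.61750°, λ = +15.50861°
W-95: φ = -78.13472°, λ = -107.60083°
Bx = cos φ₂ cos Δλ = -0.112313,  By = cos φ₂ sin Δλ = -0.172226
φₘ = atan2(sin φ₁ + sin φ₂, √((cos φ₁ + Bx)² + By²)) = -47.57706°
λₘ = λ₁ + atan2(By, cos φ₁ + Bx) = 4.52800°

47.577°S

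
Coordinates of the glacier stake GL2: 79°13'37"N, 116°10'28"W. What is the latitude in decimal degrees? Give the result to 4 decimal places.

79.2269°N

79° + 13′/60 + 37″/3600 = 79 + 0.21667 + 0.01028 = 79.2269°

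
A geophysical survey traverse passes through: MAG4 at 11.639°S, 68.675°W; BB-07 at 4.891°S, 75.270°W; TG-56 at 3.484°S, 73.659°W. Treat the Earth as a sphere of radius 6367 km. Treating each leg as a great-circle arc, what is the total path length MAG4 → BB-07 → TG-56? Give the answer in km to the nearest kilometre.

1280 km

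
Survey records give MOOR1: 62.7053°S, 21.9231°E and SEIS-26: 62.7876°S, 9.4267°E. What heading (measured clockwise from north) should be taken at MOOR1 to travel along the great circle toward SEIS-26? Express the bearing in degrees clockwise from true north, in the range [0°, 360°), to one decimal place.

Δλ = -12.4964°
y = sin Δλ · cos φ₂ = -0.098948
x = cos φ₁ sin φ₂ − sin φ₁ cos φ₂ cos Δλ = -0.011064
θ = atan2(y, x) = -96.3799° → 263.6201° (mod 360°)

263.6°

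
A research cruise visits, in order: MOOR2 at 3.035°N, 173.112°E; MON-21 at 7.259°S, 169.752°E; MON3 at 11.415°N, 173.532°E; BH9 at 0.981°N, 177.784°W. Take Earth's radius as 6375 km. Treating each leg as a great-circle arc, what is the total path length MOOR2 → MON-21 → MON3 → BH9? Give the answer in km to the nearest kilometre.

MOOR2→MON-21: c = 0.188956 rad, d = 1204.59 km
MON-21→MON3: c = 0.332466 rad, d = 2119.47 km
MON3→BH9: c = 0.236224 rad, d = 1505.93 km
Total = 1204.59 + 2119.47 + 1505.93 = 4829.99 km

4830 km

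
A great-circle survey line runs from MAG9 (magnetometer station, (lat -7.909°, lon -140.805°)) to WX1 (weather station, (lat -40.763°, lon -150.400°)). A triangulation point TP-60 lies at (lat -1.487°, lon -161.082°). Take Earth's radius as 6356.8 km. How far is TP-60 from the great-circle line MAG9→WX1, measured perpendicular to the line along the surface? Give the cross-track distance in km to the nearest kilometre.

δ₁₃ = central angle MAG9→TP-60 = 0.369900 rad  (haversine)
θ₁₃ = bearing MAG9→TP-60 = 286.607°,  θ₁₂ = bearing MAG9→WX1 = 193.067°
dₓₜ = R·arcsin(sin δ₁₃ · sin(θ₁₃ − θ₁₂)) = 6356.8·arcsin(0.36152·sin(93.541°)) = 2346.679 km
|dₓₜ| = 2346.679 km

2347 km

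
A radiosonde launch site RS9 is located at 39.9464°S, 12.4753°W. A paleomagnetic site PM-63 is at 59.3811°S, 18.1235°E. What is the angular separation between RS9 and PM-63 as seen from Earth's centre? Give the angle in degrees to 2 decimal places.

Δφ = -19.4347°,  Δλ = 30.5988°
a = sin²(Δφ/2) + cos φ₁ cos φ₂ sin²(Δλ/2) = 0.055675
c = 2·arcsin(√a) = 0.476405 rad = 27.2960°

27.30°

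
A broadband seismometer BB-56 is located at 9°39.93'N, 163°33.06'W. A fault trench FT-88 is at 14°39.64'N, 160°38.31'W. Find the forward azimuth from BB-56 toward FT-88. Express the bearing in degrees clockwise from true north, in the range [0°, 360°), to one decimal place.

29.4°

BB-56: φ = +9.66550°, λ = -163.55100°
FT-88: φ = +14.66067°, λ = -160.63850°
Δλ = 2.9125°
y = sin Δλ · cos φ₂ = 0.049157
x = cos φ₁ sin φ₂ − sin φ₁ cos φ₂ cos Δλ = 0.087282
θ = atan2(y, x) = 29.3880° → 29.3880° (mod 360°)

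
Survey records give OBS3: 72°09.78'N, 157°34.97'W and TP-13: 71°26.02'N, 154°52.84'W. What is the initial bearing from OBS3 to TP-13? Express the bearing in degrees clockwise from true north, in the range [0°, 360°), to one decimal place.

OBS3: φ = +72.16300°, λ = -157.58283°
TP-13: φ = +71.43367°, λ = -154.88067°
Δλ = 2.7022°
y = sin Δλ · cos φ₂ = 0.015011
x = cos φ₁ sin φ₂ − sin φ₁ cos φ₂ cos Δλ = -0.012392
θ = atan2(y, x) = 129.5407° → 129.5407° (mod 360°)

129.5°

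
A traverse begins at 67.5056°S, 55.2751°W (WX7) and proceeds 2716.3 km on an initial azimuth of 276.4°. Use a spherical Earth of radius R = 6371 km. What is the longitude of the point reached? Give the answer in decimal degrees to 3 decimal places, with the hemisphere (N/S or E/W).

δ = d/R = 2716.3/6371 = 0.426354 rad
φ₂ = arcsin(sin φ₁ cos δ + cos φ₁ sin δ cos θ)
   = arcsin(-0.92392·0.91048 + 0.38259·0.41355·0.11147) = -55.44385°
λ₂ = λ₁ + atan2(sin θ sin δ cos φ₁, cos δ − sin φ₁ sin φ₂) = -101.70679°

101.707°W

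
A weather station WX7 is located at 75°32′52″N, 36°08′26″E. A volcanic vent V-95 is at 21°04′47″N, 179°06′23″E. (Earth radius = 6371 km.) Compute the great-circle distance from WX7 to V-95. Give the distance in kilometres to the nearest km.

WX7: φ = +75.54778°, λ = +36.14056°
V-95: φ = +21.07972°, λ = +179.10639°
Δφ = -54.4681°,  Δλ = 142.9658°
a = sin²(Δφ/2) + cos φ₁ cos φ₂ sin²(Δλ/2) = 0.418805
c = 2·arcsin(√a) = 1.407684 rad = 80.6544°
d = R·c = 6371 × 1.407684 = 8968.4 km

8968 km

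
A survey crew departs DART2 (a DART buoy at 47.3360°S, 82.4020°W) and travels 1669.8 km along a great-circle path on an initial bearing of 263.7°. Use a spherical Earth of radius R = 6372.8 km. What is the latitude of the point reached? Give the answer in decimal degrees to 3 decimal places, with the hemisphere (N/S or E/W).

δ = d/R = 1669.8/6372.8 = 0.262020 rad
φ₂ = arcsin(sin φ₁ cos δ + cos φ₁ sin δ cos θ)
   = arcsin(-0.73534·0.96587 + 0.67770·0.25903·-0.10973) = -46.84498°
λ₂ = λ₁ + atan2(sin θ sin δ cos φ₁, cos δ − sin φ₁ sin φ₂) = -104.51464°

46.845°S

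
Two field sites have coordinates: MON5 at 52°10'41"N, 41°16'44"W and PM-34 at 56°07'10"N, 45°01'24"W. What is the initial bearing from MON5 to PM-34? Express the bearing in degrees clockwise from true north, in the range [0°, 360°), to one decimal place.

332.4°

MON5: φ = +52.17806°, λ = -41.27889°
PM-34: φ = +56.11944°, λ = -45.02333°
Δλ = -3.7444°
y = sin Δλ · cos φ₂ = -0.036406
x = cos φ₁ sin φ₂ − sin φ₁ cos φ₂ cos Δλ = 0.069676
θ = atan2(y, x) = -27.5872° → 332.4128° (mod 360°)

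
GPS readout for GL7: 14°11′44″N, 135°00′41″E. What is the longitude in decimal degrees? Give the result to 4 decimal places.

135.0114°E

135° + 0′/60 + 41″/3600 = 135 + 0.00000 + 0.01139 = 135.0114°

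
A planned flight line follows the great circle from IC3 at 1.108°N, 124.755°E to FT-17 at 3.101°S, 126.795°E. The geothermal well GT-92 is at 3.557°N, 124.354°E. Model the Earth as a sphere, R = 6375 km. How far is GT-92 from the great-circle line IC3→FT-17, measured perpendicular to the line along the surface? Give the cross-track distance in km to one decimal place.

78.7 km

δ₁₃ = central angle IC3→GT-92 = 0.043311 rad  (haversine)
θ₁₃ = bearing IC3→GT-92 = 350.716°,  θ₁₂ = bearing IC3→FT-17 = 154.155°
dₓₜ = R·arcsin(sin δ₁₃ · sin(θ₁₃ − θ₁₂)) = 6375·arcsin(0.04330·sin(196.561°)) = -78.676 km
|dₓₜ| = 78.676 km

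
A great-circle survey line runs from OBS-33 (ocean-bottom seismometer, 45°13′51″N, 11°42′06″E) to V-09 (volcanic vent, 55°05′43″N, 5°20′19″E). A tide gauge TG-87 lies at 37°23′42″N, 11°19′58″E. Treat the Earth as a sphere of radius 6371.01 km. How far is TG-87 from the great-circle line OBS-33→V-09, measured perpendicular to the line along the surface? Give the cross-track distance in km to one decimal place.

328.4 km

OBS-33: φ = +45.23083°, λ = +11.70167°
V-09: φ = +55.09528°, λ = +5.33861°
TG-87: φ = +37.39500°, λ = +11.33278°
δ₁₃ = central angle OBS-33→TG-87 = 0.136846 rad  (haversine)
θ₁₃ = bearing OBS-33→TG-87 = 182.149°,  θ₁₂ = bearing OBS-33→V-09 = 339.956°
dₓₜ = R·arcsin(sin δ₁₃ · sin(θ₁₃ − θ₁₂)) = 6371.01·arcsin(0.13642·sin(-157.807°)) = -328.440 km
|dₓₜ| = 328.440 km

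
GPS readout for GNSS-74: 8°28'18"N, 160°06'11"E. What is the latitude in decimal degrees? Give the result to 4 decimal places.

8° + 28′/60 + 18″/3600 = 8 + 0.46667 + 0.00500 = 8.4717°

8.4717°N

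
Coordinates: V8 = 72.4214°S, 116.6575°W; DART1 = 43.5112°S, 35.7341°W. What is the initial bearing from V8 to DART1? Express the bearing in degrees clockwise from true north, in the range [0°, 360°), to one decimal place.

97.9°

Δλ = 80.9234°
y = sin Δλ · cos φ₂ = 0.716159
x = cos φ₁ sin φ₂ − sin φ₁ cos φ₂ cos Δλ = -0.098868
θ = atan2(y, x) = 97.8602° → 97.8602° (mod 360°)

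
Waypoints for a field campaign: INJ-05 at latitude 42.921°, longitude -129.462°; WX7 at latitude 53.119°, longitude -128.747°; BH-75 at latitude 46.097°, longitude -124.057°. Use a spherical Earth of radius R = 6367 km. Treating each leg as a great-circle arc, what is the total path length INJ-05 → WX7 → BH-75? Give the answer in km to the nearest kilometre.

1984 km

INJ-05→WX7: c = 0.178182 rad, d = 1134.48 km
WX7→BH-75: c = 0.133472 rad, d = 849.82 km
Total = 1134.48 + 849.82 = 1984.30 km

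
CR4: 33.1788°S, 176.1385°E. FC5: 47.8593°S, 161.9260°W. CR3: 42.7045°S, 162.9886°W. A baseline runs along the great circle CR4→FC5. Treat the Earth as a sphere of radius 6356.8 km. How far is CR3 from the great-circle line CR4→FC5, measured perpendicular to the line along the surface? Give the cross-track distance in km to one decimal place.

δ₁₃ = central angle CR4→CR3 = 0.330601 rad  (haversine)
θ₁₃ = bearing CR4→CR3 = 126.236°,  θ₁₂ = bearing CR4→FC5 = 138.168°
dₓₜ = R·arcsin(sin δ₁₃ · sin(θ₁₃ − θ₁₂)) = 6356.8·arcsin(0.32461·sin(-11.932°)) = -426.936 km
|dₓₜ| = 426.936 km

426.9 km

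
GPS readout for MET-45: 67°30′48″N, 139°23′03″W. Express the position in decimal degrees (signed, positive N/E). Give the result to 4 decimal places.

+67.5133°, -139.3842°

lat: 67.5133° N → +67.5133°
lon: 139.3842° W → -139.3842°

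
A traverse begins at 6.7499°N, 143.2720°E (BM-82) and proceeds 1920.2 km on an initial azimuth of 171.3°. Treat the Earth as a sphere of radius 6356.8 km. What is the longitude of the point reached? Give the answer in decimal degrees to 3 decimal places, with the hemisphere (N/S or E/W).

145.894°E

δ = d/R = 1920.2/6356.8 = 0.302070 rad
φ₂ = arcsin(sin φ₁ cos δ + cos φ₁ sin δ cos θ)
   = arcsin(0.11754·0.95472 + 0.99307·0.29750·-0.98849) = -10.35939°
λ₂ = λ₁ + atan2(sin θ sin δ cos φ₁, cos δ − sin φ₁ sin φ₂) = 145.89393°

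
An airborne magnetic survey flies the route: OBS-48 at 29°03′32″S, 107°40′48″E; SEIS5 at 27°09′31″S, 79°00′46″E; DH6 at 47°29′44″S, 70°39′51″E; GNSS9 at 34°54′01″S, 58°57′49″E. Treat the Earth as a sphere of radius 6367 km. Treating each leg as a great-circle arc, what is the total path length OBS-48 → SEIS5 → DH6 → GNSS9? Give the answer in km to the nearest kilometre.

6888 km

OBS-48: φ = -29.05889°, λ = +107.68000°
SEIS5: φ = -27.15861°, λ = +79.01278°
DH6: φ = -47.49556°, λ = +70.66417°
GNSS9: φ = -34.90028°, λ = +58.96361°
OBS-48→SEIS5: c = 0.441493 rad, d = 2810.99 km
SEIS5→DH6: c = 0.372846 rad, d = 2373.91 km
DH6→GNSS9: c = 0.267554 rad, d = 1703.52 km
Total = 2810.99 + 2373.91 + 1703.52 = 6888.41 km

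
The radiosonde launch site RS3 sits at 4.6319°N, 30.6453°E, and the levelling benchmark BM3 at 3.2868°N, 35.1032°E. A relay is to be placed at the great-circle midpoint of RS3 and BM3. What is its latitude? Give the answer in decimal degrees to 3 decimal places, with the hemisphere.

3.962°N

Bx = cos φ₂ cos Δλ = 0.995335,  By = cos φ₂ sin Δλ = 0.077599
φₘ = atan2(sin φ₁ + sin φ₂, √((cos φ₁ + Bx)² + By²)) = 3.96234°
λₘ = λ₁ + atan2(By, cos φ₁ + Bx) = 32.87606°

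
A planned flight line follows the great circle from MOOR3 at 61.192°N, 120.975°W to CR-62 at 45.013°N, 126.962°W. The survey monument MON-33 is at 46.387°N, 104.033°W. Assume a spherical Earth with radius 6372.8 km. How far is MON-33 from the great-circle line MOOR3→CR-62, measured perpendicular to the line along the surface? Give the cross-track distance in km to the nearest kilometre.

δ₁₃ = central angle MOOR3→MON-33 = 0.309863 rad  (haversine)
θ₁₃ = bearing MOOR3→MON-33 = 138.762°,  θ₁₂ = bearing MOOR3→CR-62 = 194.996°
dₓₜ = R·arcsin(sin δ₁₃ · sin(θ₁₃ − θ₁₂)) = 6372.8·arcsin(0.30493·sin(-56.234°)) = -1633.276 km
|dₓₜ| = 1633.276 km

1633 km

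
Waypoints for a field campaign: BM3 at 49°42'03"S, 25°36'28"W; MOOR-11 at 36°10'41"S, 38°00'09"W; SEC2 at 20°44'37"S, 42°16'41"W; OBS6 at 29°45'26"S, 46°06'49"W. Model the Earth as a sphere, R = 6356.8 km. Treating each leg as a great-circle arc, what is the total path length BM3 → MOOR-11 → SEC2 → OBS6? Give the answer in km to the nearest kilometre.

BM3: φ = -49.70083°, λ = -25.60778°
MOOR-11: φ = -36.17806°, λ = -38.00250°
SEC2: φ = -20.74361°, λ = -42.27806°
OBS6: φ = -29.75722°, λ = -46.11361°
BM3→MOOR-11: c = 0.283406 rad, d = 1801.55 km
MOOR-11→SEC2: c = 0.277166 rad, d = 1761.89 km
SEC2→OBS6: c = 0.168528 rad, d = 1071.30 km
Total = 1801.55 + 1761.89 + 1071.30 = 4634.74 km

4635 km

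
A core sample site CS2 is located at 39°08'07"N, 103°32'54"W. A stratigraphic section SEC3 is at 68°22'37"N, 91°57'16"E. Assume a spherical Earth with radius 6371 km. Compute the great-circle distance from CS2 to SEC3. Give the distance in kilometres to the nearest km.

CS2: φ = +39.13528°, λ = -103.54833°
SEC3: φ = +68.37694°, λ = +91.95444°
Δφ = 29.2417°,  Δλ = -164.4972°
a = sin²(Δφ/2) + cos φ₁ cos φ₂ sin²(Δλ/2) = 0.344346
c = 2·arcsin(√a) = 1.254227 rad = 71.8619°
d = R·c = 6371 × 1.254227 = 7990.7 km

7991 km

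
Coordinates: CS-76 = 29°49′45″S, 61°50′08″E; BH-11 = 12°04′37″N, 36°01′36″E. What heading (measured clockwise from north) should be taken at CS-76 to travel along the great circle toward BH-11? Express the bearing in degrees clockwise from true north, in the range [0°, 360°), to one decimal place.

325.5°

CS-76: φ = -29.82917°, λ = +61.83556°
BH-11: φ = +12.07694°, λ = +36.02667°
Δλ = -25.8089°
y = sin Δλ · cos φ₂ = -0.425735
x = cos φ₁ sin φ₂ − sin φ₁ cos φ₂ cos Δλ = 0.619393
θ = atan2(y, x) = -34.5024° → 325.4976° (mod 360°)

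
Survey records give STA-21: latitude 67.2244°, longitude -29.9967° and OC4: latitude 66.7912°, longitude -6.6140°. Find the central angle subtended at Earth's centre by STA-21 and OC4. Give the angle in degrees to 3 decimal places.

9.090°

Δφ = -0.4332°,  Δλ = 23.3827°
a = sin²(Δφ/2) + cos φ₁ cos φ₂ sin²(Δλ/2) = 0.006279
c = 2·arcsin(√a) = 0.158644 rad = 9.0896°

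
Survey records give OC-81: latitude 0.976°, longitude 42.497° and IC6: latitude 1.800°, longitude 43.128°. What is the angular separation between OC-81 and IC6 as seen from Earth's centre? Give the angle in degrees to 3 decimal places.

Δφ = 0.8240°,  Δλ = 0.6310°
a = sin²(Δφ/2) + cos φ₁ cos φ₂ sin²(Δλ/2) = 0.000082
c = 2·arcsin(√a) = 0.018112 rad = 1.0377°

1.038°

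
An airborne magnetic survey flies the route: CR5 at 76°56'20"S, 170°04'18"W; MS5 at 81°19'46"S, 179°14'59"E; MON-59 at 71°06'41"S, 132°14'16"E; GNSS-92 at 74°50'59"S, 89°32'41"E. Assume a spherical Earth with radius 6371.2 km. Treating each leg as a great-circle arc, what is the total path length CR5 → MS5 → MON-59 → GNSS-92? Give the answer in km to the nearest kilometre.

3550 km

CR5: φ = -76.93889°, λ = -170.07167°
MS5: φ = -81.32944°, λ = +179.24972°
MON-59: φ = -71.11139°, λ = +132.23778°
GNSS-92: φ = -74.84972°, λ = +89.54472°
CR5→MS5: c = 0.083984 rad, d = 535.08 km
MS5→MON-59: c = 0.251208 rad, d = 1600.50 km
MON-59→GNSS-92: c = 0.222036 rad, d = 1414.64 km
Total = 535.08 + 1600.50 + 1414.64 = 3550.22 km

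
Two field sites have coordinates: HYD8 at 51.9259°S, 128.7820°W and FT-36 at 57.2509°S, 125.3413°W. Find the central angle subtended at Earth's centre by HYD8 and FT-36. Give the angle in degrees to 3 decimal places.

Δφ = -5.3250°,  Δλ = 3.4407°
a = sin²(Δφ/2) + cos φ₁ cos φ₂ sin²(Δλ/2) = 0.002459
c = 2·arcsin(√a) = 0.099208 rad = 5.6842°

5.684°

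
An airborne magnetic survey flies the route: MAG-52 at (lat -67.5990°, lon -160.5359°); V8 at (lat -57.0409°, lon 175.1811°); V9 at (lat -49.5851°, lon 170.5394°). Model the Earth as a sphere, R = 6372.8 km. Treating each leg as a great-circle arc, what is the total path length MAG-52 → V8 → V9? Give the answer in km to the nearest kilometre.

MAG-52→V8: c = 0.266394 rad, d = 1697.68 km
V8→V9: c = 0.138759 rad, d = 884.28 km
Total = 1697.68 + 884.28 = 2581.96 km

2582 km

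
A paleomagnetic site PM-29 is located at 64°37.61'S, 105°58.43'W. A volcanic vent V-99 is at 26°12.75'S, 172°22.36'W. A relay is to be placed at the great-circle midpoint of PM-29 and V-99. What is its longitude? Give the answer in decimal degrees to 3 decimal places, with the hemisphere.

PM-29: φ = -64.62683°, λ = -105.97383°
V-99: φ = -26.21250°, λ = -172.37267°
Bx = cos φ₂ cos Δλ = 0.359195,  By = cos φ₂ sin Δλ = -0.822119
φₘ = atan2(sin φ₁ + sin φ₂, √((cos φ₁ + Bx)² + By²)) = -49.75619°
λₘ = λ₁ + atan2(By, cos φ₁ + Bx) = -152.19841°

152.198°W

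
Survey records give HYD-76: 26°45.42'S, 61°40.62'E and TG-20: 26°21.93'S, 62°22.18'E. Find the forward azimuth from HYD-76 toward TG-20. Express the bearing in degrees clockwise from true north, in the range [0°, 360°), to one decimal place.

HYD-76: φ = -26.75700°, λ = +61.67700°
TG-20: φ = -26.36550°, λ = +62.36967°
Δλ = 0.6927°
y = sin Δλ · cos φ₂ = 0.010832
x = cos φ₁ sin φ₂ − sin φ₁ cos φ₂ cos Δλ = 0.006803
θ = atan2(y, x) = 57.8665° → 57.8665° (mod 360°)

57.9°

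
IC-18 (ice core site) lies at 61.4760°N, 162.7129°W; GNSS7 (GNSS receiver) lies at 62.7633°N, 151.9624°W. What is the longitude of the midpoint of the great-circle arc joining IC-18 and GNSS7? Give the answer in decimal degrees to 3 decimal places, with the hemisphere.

157.452°W

Bx = cos φ₂ cos Δλ = 0.449635,  By = cos φ₂ sin Δλ = 0.085370
φₘ = atan2(sin φ₁ + sin φ₂, √((cos φ₁ + Bx)² + By²)) = 62.22385°
λₘ = λ₁ + atan2(By, cos φ₁ + Bx) = -157.45213°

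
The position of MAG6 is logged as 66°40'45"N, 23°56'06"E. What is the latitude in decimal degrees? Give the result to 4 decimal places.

66.6792°N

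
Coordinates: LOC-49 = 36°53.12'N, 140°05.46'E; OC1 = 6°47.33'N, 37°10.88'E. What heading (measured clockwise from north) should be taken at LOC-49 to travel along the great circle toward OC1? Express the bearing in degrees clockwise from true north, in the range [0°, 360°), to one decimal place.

283.2°

LOC-49: φ = +36.88533°, λ = +140.09100°
OC1: φ = +6.78883°, λ = +37.18133°
Δλ = -102.9097°
y = sin Δλ · cos φ₂ = -0.967889
x = cos φ₁ sin φ₂ − sin φ₁ cos φ₂ cos Δλ = 0.227706
θ = atan2(y, x) = -76.7613° → 283.2387° (mod 360°)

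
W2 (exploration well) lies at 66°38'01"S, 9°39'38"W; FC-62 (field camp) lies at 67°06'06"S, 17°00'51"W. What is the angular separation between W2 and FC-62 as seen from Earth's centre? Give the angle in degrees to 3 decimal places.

W2: φ = -66.63361°, λ = -9.66056°
FC-62: φ = -67.10167°, λ = -17.01417°
Δφ = -0.4681°,  Δλ = -7.3536°
a = sin²(Δφ/2) + cos φ₁ cos φ₂ sin²(Δλ/2) = 0.000651
c = 2·arcsin(√a) = 0.051047 rad = 2.9248°

2.925°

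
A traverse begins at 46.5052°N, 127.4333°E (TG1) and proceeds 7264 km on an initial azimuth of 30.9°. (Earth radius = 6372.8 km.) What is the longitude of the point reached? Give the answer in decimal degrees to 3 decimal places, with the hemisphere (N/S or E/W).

δ = d/R = 7264/6372.8 = 1.139844 rad
φ₂ = arcsin(sin φ₁ cos δ + cos φ₁ sin δ cos θ)
   = arcsin(0.72544·0.41774 + 0.68829·0.90857·0.85806) = 57.10195°
λ₂ = λ₁ + atan2(sin θ sin δ cos φ₁, cos δ − sin φ₁ sin φ₂) = -111.77635°

111.776°W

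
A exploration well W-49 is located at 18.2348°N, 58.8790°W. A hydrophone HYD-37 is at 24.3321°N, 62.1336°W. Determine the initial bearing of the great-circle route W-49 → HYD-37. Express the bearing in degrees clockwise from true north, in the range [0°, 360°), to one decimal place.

334.1°

Δλ = -3.2546°
y = sin Δλ · cos φ₂ = -0.051730
x = cos φ₁ sin φ₂ − sin φ₁ cos φ₂ cos Δλ = 0.106677
θ = atan2(y, x) = -25.8697° → 334.1303° (mod 360°)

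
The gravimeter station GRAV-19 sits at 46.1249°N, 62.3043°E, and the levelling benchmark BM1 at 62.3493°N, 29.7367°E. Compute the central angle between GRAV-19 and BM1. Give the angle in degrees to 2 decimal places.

Δφ = 16.2244°,  Δλ = -32.5676°
a = sin²(Δφ/2) + cos φ₁ cos φ₂ sin²(Δλ/2) = 0.045201
c = 2·arcsin(√a) = 0.428481 rad = 24.5502°

24.55°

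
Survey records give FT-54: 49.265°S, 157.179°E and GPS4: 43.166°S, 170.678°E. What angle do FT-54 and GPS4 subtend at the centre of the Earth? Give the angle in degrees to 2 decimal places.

11.13°

Δφ = 6.0990°,  Δλ = 13.4990°
a = sin²(Δφ/2) + cos φ₁ cos φ₂ sin²(Δλ/2) = 0.009405
c = 2·arcsin(√a) = 0.194260 rad = 11.1303°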